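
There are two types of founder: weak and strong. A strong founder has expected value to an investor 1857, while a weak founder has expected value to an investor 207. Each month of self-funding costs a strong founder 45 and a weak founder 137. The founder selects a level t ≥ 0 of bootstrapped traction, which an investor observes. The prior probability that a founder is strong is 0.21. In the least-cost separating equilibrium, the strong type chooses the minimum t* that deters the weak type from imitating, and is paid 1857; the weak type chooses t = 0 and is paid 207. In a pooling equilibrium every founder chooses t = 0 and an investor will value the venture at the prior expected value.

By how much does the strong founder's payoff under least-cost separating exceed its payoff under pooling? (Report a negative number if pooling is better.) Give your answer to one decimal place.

Least-cost separating signal: t* solves 207 = 1857 − 137·t*, so t* = (1857 − 207)/137 ≈ 12.0438.
Strong type's separating payoff: 1857 − 45 × t* = 1857 − 45 × (1857 − 207)/137 = 1857 − 74250/137 ≈ 1315.029.
Pooling payoff: 0.21 × 1857 + 0.79 × 207 = 553.5.
Difference: 1315.029 − 553.5 = 761.529, i.e. 761.5 to one decimal place.
The strong type prefers to separate.

761.5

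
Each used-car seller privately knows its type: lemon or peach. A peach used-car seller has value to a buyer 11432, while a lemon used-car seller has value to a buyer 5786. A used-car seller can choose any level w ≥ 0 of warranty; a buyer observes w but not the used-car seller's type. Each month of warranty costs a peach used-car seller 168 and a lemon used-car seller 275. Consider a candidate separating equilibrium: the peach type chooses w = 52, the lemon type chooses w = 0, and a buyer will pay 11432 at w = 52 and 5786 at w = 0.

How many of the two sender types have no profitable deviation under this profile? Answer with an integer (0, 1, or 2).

Lemon type: stay at 0 → 5786; mimic → 11432 − 275 × 52 = -2868. IC holds (5786 ≥ -2868).
Peach type: signal → 11432 − 168 × 52 = 2696; deviate to 0 → 5786. IC fails (2696 < 5786).
1 of 2 constraints hold, so this profile is not an equilibrium.

1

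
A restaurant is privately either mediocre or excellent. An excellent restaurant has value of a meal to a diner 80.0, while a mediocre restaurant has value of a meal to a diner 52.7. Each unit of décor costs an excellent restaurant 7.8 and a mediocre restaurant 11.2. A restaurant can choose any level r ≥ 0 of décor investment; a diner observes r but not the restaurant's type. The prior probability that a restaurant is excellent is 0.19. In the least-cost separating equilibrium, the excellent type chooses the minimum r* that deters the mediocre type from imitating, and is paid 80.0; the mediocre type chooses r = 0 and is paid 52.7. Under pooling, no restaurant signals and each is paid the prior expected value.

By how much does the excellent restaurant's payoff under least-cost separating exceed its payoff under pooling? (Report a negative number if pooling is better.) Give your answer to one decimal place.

3.1

Least-cost separating signal: r* solves 52.7 = 80.0 − 11.2·r*, so r* = (80.0 − 52.7)/11.2 = 2.4375.
Excellent type's separating payoff: 80.0 − 7.8 × r* = 80.0 − 7.8 × (80.0 − 52.7)/11.2 = 80.0 − 212.94/11.2 ≈ 60.988.
Pooling payoff: 0.19 × 80.0 + 0.81 × 52.7 = 57.887.
Difference: 60.988 − 57.887 = 3.101, i.e. 3.1 to one decimal place.
The excellent type prefers to separate.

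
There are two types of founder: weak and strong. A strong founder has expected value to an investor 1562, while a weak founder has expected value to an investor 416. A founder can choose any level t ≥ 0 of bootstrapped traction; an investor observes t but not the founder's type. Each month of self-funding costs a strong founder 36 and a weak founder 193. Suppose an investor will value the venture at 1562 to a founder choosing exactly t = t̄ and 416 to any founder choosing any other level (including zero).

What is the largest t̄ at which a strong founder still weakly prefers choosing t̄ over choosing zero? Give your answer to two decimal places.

31.83

Choosing t̄ yields the strong type 1562 − 36·t̄; choosing zero yields 416.
The strong type is indifferent at 1562 − 36·t̄ = 416, i.e. t̄ = (1562 − 416) / 36 ≈ 31.83.
For any t̄ above 31.83 the strong type would rather pool at zero, so separation collapses.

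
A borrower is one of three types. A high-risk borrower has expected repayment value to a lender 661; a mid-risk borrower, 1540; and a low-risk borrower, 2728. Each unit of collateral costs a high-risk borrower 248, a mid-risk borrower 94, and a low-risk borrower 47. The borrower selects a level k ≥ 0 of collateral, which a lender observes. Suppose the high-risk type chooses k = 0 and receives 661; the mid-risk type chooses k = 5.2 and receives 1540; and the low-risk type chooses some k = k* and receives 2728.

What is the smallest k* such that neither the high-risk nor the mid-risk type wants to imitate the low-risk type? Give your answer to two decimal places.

17.84

Mid-risk type (on-path payoff 1540 − 94×5.2 = 1051.2) won't mimic when 1051.2 ≥ 2728 − 94·k*, i.e. k* ≥ 17.84.
High-risk type (on-path payoff 661) won't mimic when 661 ≥ 2728 − 248·k*, i.e. k* ≥ 8.33.
Both must hold, so k* = max(8.33, 17.84) = 17.84. The mid-risk type's constraint binds.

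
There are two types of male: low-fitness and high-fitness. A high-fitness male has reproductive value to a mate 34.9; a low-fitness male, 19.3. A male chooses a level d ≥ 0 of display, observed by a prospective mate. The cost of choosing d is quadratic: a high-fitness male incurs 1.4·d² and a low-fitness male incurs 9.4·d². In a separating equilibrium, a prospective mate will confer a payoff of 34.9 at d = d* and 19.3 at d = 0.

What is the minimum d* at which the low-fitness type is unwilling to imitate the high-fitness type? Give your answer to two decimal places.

The low-fitness type at d = 0 receives 19.3; imitating at d* yields 34.9 − 9.4·d*².
Indifference: 19.3 = 34.9 − 9.4·d*², so d*² = (34.9 − 19.3) / 9.4 ≈ 1.6596.
d* = √1.6596 ≈ 1.29.

1.29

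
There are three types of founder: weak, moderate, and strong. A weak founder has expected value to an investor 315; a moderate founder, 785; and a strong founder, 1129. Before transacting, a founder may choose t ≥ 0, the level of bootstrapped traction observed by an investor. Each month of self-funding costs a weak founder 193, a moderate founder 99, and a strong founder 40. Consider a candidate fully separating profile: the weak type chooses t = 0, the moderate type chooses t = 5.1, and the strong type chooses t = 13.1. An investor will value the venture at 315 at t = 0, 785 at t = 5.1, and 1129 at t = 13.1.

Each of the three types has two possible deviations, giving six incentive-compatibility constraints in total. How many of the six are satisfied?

5

Weak (own payoff 315): to t=5.1 gives 785 − 193×5.1 = -199.3 → no gain ✓; to t=13.1 gives 1129 − 193×13.1 = -1399.3 → no gain ✓.
Strong (own payoff 1129 − 40×13.1 = 605): to t=0 gives 315 → no gain ✓; to t=5.1 gives 785 − 40×5.1 = 581 → no gain ✓.
Moderate (own payoff 785 − 99×5.1 = 280.1): to t=0 gives 315 → profitable ✗; to t=13.1 gives 1129 − 99×13.1 = -167.9 → no gain ✓.
5 of the 6 constraints hold; not an equilibrium.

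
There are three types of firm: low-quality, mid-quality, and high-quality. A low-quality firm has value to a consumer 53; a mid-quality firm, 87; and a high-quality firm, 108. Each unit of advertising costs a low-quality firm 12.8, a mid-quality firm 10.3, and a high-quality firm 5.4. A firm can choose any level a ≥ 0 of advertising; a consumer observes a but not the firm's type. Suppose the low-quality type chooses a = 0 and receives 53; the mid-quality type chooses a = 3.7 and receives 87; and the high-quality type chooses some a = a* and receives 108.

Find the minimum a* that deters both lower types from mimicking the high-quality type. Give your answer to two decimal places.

5.74

Low-quality type (on-path payoff 53) won't mimic when 53 ≥ 108 − 12.8·a*, i.e. a* ≥ 4.30.
Mid-quality type (on-path payoff 87 − 10.3×3.7 = 48.89) won't mimic when 48.89 ≥ 108 − 10.3·a*, i.e. a* ≥ 5.74.
Both must hold, so a* = max(4.30, 5.74) = 5.74. The mid-quality type's constraint binds.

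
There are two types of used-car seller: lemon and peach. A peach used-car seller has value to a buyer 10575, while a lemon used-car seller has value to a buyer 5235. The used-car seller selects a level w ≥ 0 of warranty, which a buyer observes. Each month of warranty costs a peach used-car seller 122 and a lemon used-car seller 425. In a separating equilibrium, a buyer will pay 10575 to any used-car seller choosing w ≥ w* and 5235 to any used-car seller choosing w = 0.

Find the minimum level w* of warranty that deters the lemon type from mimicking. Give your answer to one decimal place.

A lemon used-car seller choosing w = 0 receives 5235.
Imitating at w* instead would pay 10575 at cost 425·w*, netting 10575 − 425·w*.
Indifference: 5235 = 10575 − 425·w*, so w* = (10575 − 5235) / 425 ≈ 12.6.
At w* the lemon type's incentive constraint just binds; the peach type strictly prefers w* since its per-unit cost is lower.

12.6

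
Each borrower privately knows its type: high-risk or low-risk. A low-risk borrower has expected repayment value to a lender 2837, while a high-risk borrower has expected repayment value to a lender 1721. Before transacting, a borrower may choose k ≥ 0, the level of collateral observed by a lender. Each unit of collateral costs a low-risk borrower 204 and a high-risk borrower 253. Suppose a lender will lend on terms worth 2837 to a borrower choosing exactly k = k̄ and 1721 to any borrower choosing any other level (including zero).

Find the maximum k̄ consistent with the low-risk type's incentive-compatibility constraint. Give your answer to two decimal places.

Choosing k̄ yields the low-risk type 2837 − 204·k̄; choosing zero yields 1721.
The low-risk type is indifferent at 2837 − 204·k̄ = 1721, i.e. k̄ = (2837 − 1721) / 204 ≈ 5.47.
For any k̄ above 5.47 the low-risk type would rather pool at zero, so separation collapses.

5.47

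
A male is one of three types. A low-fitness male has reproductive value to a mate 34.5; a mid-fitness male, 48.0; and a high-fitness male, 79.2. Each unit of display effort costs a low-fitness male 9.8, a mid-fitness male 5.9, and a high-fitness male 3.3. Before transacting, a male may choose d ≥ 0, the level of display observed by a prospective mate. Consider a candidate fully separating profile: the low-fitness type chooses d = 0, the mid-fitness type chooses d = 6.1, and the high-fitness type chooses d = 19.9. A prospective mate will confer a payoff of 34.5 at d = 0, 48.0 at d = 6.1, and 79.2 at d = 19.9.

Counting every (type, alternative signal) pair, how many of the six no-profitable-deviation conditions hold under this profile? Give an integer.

Low-fitness (own payoff 34.5): to d=6.1 gives 48.0 − 9.8×6.1 = -11.78 → no gain ✓; to d=19.9 gives 79.2 − 9.8×19.9 = -115.82 → no gain ✓.
Mid-fitness (own payoff 48.0 − 5.9×6.1 = 12.01): to d=0 gives 34.5 → profitable ✗; to d=19.9 gives 79.2 − 5.9×19.9 = -38.21 → no gain ✓.
High-fitness (own payoff 79.2 − 3.3×19.9 = 13.53): to d=0 gives 34.5 → profitable ✗; to d=6.1 gives 48.0 − 3.3×6.1 = 27.87 → profitable ✗.
3 of the 6 constraints hold; not an equilibrium.

3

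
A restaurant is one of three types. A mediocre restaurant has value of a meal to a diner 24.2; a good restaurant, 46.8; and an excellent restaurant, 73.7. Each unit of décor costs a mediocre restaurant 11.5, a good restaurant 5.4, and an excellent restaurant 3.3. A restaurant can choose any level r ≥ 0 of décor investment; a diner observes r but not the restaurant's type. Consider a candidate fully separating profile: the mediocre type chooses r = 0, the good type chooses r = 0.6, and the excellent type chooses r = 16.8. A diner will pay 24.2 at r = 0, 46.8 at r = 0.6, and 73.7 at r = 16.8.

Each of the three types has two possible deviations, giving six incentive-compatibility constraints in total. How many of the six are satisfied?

3

Mediocre (own payoff 24.2): to r=0.6 gives 46.8 − 11.5×0.6 = 39.9 → profitable ✗; to r=16.8 gives 73.7 − 11.5×16.8 = -119.5 → no gain ✓.
Good (own payoff 46.8 − 5.4×0.6 = 43.56): to r=0 gives 24.2 → no gain ✓; to r=16.8 gives 73.7 − 5.4×16.8 = -17.02 → no gain ✓.
Excellent (own payoff 73.7 − 3.3×16.8 = 18.26): to r=0 gives 24.2 → profitable ✗; to r=0.6 gives 46.8 − 3.3×0.6 = 44.82 → profitable ✗.
3 of the 6 constraints hold; not an equilibrium.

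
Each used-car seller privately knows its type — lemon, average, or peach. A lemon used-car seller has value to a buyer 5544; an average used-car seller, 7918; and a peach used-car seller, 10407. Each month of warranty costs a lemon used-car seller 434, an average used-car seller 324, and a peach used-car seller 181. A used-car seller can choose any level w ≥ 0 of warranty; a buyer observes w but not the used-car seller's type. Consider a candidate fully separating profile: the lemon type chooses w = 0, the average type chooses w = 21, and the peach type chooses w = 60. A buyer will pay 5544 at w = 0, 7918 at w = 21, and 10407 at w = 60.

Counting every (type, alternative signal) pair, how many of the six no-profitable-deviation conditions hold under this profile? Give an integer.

Peach (own payoff 10407 − 181×60 = -453): to w=0 gives 5544 → profitable ✗; to w=21 gives 7918 − 181×21 = 4117 → profitable ✗.
Lemon (own payoff 5544): to w=21 gives 7918 − 434×21 = -1196 → no gain ✓; to w=60 gives 10407 − 434×60 = -15633 → no gain ✓.
Average (own payoff 7918 − 324×21 = 1114): to w=0 gives 5544 → profitable ✗; to w=60 gives 10407 − 324×60 = -9033 → no gain ✓.
3 of the 6 constraints hold; not an equilibrium.

3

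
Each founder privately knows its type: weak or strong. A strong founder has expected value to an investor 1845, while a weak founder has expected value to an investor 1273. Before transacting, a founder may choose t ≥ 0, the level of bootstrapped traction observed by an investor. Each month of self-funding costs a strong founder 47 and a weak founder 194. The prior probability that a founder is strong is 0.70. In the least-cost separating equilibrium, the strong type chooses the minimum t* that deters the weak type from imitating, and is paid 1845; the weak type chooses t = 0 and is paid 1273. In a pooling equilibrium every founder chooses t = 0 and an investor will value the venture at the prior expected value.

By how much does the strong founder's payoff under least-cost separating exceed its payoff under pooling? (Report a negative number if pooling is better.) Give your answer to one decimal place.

Least-cost separating signal: t* solves 1273 = 1845 − 194·t*, so t* = (1845 − 1273)/194 ≈ 2.9485.
Strong type's separating payoff: 1845 − 47 × t* = 1845 − 47 × (1845 − 1273)/194 = 1845 − 26884/194 ≈ 1706.423.
Pooling payoff: 0.70 × 1845 + 0.30 × 1273 = 1673.4.
Difference: 1706.423 − 1673.4 = 33.023, i.e. 33.0 to one decimal place.
The strong type prefers to separate.

33.0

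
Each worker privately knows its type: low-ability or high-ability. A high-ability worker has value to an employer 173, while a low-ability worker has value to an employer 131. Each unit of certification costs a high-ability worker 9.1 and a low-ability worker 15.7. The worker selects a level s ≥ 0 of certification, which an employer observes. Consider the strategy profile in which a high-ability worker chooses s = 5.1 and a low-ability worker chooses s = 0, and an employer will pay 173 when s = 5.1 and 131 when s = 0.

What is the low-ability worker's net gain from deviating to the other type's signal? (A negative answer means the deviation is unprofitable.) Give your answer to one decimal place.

-38.1

Playing s = 0 the low-ability worker receives 131.
Deviating to s = 5.1 brings payment 173 at cost 15.7 × 5.1 = 80.07, netting 92.93.
Gain from deviating: 92.93 − 131 = -38.07, i.e. -38.1 to one decimal place.
The gain is negative, so the low-ability type's incentive-compatibility constraint is satisfied.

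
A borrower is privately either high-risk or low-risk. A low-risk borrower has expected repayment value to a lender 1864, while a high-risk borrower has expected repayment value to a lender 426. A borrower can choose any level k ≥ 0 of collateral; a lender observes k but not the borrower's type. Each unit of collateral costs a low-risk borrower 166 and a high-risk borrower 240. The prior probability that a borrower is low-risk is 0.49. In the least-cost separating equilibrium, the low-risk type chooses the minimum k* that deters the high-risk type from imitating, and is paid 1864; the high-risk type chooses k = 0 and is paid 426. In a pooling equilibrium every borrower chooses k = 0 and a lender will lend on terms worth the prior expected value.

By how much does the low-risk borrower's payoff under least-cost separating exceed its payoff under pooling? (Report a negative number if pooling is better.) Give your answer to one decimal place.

-261.2

Least-cost separating signal: k* solves 426 = 1864 − 240·k*, so k* = (1864 − 426)/240 ≈ 5.9917.
Low-risk type's separating payoff: 1864 − 166 × k* = 1864 − 166 × (1864 − 426)/240 = 1864 − 238708/240 ≈ 869.383.
Pooling payoff: 0.49 × 1864 + 0.51 × 426 = 1130.62.
Difference: 869.383 − 1130.62 = -261.237, i.e. -261.2 to one decimal place.
The low-risk type would prefer the pooling outcome.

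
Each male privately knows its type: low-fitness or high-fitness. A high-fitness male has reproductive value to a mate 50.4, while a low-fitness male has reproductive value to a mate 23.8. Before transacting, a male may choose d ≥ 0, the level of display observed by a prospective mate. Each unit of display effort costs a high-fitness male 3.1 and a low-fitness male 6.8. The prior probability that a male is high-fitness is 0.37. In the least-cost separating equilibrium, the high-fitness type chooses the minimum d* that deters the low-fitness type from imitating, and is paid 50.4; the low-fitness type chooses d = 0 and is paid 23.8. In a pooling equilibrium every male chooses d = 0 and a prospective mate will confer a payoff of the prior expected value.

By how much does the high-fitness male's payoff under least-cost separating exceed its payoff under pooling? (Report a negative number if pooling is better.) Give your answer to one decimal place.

Least-cost separating signal: d* solves 23.8 = 50.4 − 6.8·d*, so d* = (50.4 − 23.8)/6.8 ≈ 3.9118.
High-fitness type's separating payoff: 50.4 − 3.1 × d* = 50.4 − 3.1 × (50.4 − 23.8)/6.8 = 50.4 − 82.46/6.8 ≈ 38.274.
Pooling payoff: 0.37 × 50.4 + 0.63 × 23.8 = 33.642.
Difference: 38.274 − 33.642 = 4.632, i.e. 4.6 to one decimal place.
The high-fitness type prefers to separate.

4.6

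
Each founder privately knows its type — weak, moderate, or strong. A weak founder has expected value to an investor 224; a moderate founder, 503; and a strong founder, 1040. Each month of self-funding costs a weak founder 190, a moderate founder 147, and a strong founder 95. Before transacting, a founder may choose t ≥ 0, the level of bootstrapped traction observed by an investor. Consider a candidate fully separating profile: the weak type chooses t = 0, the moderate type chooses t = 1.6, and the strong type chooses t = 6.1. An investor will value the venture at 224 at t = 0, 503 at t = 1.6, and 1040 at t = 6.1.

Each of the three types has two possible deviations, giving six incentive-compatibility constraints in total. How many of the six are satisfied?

Weak (own payoff 224): to t=1.6 gives 503 − 190×1.6 = 199 → no gain ✓; to t=6.1 gives 1040 − 190×6.1 = -119 → no gain ✓.
Strong (own payoff 1040 − 95×6.1 = 460.5): to t=0 gives 224 → no gain ✓; to t=1.6 gives 503 − 95×1.6 = 351 → no gain ✓.
Moderate (own payoff 503 − 147×1.6 = 267.8): to t=0 gives 224 → no gain ✓; to t=6.1 gives 1040 − 147×6.1 = 143.3 → no gain ✓.
6 of the 6 constraints hold; this profile is a separating equilibrium.

6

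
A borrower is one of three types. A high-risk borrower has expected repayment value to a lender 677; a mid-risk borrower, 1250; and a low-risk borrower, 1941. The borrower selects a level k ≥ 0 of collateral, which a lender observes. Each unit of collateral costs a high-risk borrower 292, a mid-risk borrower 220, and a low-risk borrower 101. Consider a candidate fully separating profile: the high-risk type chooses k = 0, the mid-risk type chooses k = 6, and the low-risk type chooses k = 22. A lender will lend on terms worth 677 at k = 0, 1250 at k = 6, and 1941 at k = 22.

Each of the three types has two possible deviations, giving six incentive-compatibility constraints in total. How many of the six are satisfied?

Mid-risk (own payoff 1250 − 220×6 = -70): to k=0 gives 677 → profitable ✗; to k=22 gives 1941 − 220×22 = -2899 → no gain ✓.
High-risk (own payoff 677): to k=6 gives 1250 − 292×6 = -502 → no gain ✓; to k=22 gives 1941 − 292×22 = -4483 → no gain ✓.
Low-risk (own payoff 1941 − 101×22 = -281): to k=0 gives 677 → profitable ✗; to k=6 gives 1250 − 101×6 = 644 → profitable ✗.
3 of the 6 constraints hold; not an equilibrium.

3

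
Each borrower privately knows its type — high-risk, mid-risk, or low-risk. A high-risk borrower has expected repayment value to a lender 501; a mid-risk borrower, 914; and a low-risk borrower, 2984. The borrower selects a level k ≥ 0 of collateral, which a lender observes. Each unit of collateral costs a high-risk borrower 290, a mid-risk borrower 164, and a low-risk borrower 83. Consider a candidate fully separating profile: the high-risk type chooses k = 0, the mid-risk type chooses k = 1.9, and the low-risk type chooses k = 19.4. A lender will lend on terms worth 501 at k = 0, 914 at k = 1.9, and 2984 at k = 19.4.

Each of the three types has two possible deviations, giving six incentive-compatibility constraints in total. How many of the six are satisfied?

6

High-risk (own payoff 501): to k=1.9 gives 914 − 290×1.9 = 363 → no gain ✓; to k=19.4 gives 2984 − 290×19.4 = -2642 → no gain ✓.
Low-risk (own payoff 2984 − 83×19.4 = 1373.8): to k=0 gives 501 → no gain ✓; to k=1.9 gives 914 − 83×1.9 = 756.3 → no gain ✓.
Mid-risk (own payoff 914 − 164×1.9 = 602.4): to k=0 gives 501 → no gain ✓; to k=19.4 gives 2984 − 164×19.4 = -197.6 → no gain ✓.
6 of the 6 constraints hold; this profile is a separating equilibrium.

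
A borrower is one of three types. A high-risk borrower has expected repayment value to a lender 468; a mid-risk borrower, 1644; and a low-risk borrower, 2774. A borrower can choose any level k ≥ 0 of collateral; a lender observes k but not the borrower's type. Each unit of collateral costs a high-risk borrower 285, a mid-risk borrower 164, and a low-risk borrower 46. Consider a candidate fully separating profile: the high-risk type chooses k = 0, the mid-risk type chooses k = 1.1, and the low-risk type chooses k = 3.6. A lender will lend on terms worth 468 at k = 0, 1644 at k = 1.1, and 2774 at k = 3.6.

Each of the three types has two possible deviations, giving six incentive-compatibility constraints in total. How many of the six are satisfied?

3

High-risk (own payoff 468): to k=1.1 gives 1644 − 285×1.1 = 1330.5 → profitable ✗; to k=3.6 gives 2774 − 285×3.6 = 1748 → profitable ✗.
Mid-risk (own payoff 1644 − 164×1.1 = 1463.6): to k=0 gives 468 → no gain ✓; to k=3.6 gives 2774 − 164×3.6 = 2183.6 → profitable ✗.
Low-risk (own payoff 2774 − 46×3.6 = 2608.4): to k=0 gives 468 → no gain ✓; to k=1.1 gives 1644 − 46×1.1 = 1593.4 → no gain ✓.
3 of the 6 constraints hold; not an equilibrium.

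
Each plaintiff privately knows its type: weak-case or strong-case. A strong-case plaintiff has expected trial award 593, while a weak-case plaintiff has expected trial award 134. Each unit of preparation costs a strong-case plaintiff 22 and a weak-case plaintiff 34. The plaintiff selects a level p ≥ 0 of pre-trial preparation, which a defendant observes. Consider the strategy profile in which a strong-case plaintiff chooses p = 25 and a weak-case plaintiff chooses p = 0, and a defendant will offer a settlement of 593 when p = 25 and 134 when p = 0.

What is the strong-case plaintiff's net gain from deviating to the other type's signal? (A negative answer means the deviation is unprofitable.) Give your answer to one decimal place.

Playing p = 25 the strong-case plaintiff receives 593 − 22 × 25 = 43.
Deviating to p = 0 yields 134 instead.
Gain from deviating: 134 − 43 = 91.0.
The gain is positive, so the strong-case type's incentive-compatibility constraint is violated — this profile is not a separating equilibrium.

91.0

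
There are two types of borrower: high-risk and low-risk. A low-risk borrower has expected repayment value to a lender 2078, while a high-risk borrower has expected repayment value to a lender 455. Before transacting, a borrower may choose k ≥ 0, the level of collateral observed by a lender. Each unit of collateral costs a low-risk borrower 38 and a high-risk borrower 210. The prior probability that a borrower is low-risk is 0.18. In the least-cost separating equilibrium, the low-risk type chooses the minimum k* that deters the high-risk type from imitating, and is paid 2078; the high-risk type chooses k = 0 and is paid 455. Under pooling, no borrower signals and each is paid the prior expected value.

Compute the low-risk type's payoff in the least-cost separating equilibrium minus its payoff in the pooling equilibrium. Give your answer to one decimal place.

1037.2

Least-cost separating signal: k* solves 455 = 2078 − 210·k*, so k* = (2078 − 455)/210 ≈ 7.7286.
Low-risk type's separating payoff: 2078 − 38 × k* = 2078 − 38 × (2078 − 455)/210 = 2078 − 61674/210 ≈ 1784.314.
Pooling payoff: 0.18 × 2078 + 0.82 × 455 = 747.14.
Difference: 1784.314 − 747.14 = 1037.174, i.e. 1037.2 to one decimal place.
The low-risk type prefers to separate.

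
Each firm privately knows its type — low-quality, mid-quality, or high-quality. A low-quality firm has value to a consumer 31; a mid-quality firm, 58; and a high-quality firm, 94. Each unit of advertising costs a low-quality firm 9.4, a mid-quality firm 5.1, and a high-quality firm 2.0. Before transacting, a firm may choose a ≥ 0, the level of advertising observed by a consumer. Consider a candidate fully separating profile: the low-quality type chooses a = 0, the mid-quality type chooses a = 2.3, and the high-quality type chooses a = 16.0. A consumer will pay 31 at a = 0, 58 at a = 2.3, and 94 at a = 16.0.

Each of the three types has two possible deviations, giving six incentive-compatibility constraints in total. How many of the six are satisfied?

High-quality (own payoff 94 − 2.0×16.0 = 62): to a=0 gives 31 → no gain ✓; to a=2.3 gives 58 − 2.0×2.3 = 53.4 → no gain ✓.
Low-quality (own payoff 31): to a=2.3 gives 58 − 9.4×2.3 = 36.38 → profitable ✗; to a=16.0 gives 94 − 9.4×16.0 = -56.4 → no gain ✓.
Mid-quality (own payoff 58 − 5.1×2.3 = 46.27): to a=0 gives 31 → no gain ✓; to a=16.0 gives 94 − 5.1×16.0 = 12.4 → no gain ✓.
5 of the 6 constraints hold; not an equilibrium.

5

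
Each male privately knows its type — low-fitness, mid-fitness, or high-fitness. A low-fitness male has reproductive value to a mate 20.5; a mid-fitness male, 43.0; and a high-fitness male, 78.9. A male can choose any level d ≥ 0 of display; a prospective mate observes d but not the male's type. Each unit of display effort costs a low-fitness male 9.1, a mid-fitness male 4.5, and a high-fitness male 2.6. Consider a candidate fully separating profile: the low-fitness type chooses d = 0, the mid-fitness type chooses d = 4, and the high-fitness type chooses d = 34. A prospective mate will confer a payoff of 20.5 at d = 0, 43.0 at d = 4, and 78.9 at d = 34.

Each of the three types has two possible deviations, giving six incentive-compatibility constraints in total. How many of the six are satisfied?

High-fitness (own payoff 78.9 − 2.6×34 = -9.5): to d=0 gives 20.5 → profitable ✗; to d=4 gives 43.0 − 2.6×4 = 32.6 → profitable ✗.
Low-fitness (own payoff 20.5): to d=4 gives 43.0 − 9.1×4 = 6.6 → no gain ✓; to d=34 gives 78.9 − 9.1×34 = -230.5 → no gain ✓.
Mid-fitness (own payoff 43.0 − 4.5×4 = 25): to d=0 gives 20.5 → no gain ✓; to d=34 gives 78.9 − 4.5×34 = -74.1 → no gain ✓.
4 of the 6 constraints hold; not an equilibrium.

4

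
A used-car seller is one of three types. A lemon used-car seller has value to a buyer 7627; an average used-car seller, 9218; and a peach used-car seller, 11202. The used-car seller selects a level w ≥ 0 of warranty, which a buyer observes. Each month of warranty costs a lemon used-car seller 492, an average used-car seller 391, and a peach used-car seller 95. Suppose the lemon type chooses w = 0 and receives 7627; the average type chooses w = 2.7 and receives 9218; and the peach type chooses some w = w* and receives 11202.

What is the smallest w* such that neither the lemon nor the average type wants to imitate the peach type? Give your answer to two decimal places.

Average type (on-path payoff 9218 − 391×2.7 = 8162.3) won't mimic when 8162.3 ≥ 11202 − 391·w*, i.e. w* ≥ 7.77.
Lemon type (on-path payoff 7627) won't mimic when 7627 ≥ 11202 − 492·w*, i.e. w* ≥ 7.27.
Both must hold, so w* = max(7.27, 7.77) = 7.77. The average type's constraint binds.

7.77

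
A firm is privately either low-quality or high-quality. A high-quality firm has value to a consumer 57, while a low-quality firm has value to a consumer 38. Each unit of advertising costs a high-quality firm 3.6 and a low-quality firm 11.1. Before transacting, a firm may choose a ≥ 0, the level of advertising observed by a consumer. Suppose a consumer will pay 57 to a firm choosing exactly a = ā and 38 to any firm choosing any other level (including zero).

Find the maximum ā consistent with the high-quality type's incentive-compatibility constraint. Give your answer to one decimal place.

5.3

Choosing ā yields the high-quality type 57 − 3.6·ā; choosing zero yields 38.
The high-quality type is indifferent at 57 − 3.6·ā = 38, i.e. ā = (57 − 38) / 3.6 ≈ 5.3.
For any ā above 5.3 the high-quality type would rather pool at zero, so separation collapses.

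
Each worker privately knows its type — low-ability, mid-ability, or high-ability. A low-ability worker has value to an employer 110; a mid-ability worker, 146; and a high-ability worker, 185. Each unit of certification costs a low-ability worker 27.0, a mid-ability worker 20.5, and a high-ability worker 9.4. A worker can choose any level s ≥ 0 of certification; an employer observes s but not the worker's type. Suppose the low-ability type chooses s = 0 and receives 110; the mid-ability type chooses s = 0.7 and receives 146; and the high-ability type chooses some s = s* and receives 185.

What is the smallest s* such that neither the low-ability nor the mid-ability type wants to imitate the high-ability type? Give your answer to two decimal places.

Mid-ability type (on-path payoff 146 − 20.5×0.7 = 131.65) won't mimic when 131.65 ≥ 185 − 20.5·s*, i.e. s* ≥ 2.60.
Low-ability type (on-path payoff 110) won't mimic when 110 ≥ 185 − 27.0·s*, i.e. s* ≥ 2.78.
Both must hold, so s* = max(2.78, 2.60) = 2.78. The low-ability type's constraint binds.

2.78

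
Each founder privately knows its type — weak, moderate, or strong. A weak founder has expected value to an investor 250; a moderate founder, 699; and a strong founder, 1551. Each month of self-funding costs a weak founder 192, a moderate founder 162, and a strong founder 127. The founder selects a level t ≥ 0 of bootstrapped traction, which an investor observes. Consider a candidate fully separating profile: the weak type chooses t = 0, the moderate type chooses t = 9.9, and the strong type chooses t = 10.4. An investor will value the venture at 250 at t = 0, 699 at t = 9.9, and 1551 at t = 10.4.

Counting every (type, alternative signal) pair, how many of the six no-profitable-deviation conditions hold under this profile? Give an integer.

3

Strong (own payoff 1551 − 127×10.4 = 230.2): to t=0 gives 250 → profitable ✗; to t=9.9 gives 699 − 127×9.9 = -558.3 → no gain ✓.
Weak (own payoff 250): to t=9.9 gives 699 − 192×9.9 = -1201.8 → no gain ✓; to t=10.4 gives 1551 − 192×10.4 = -445.8 → no gain ✓.
Moderate (own payoff 699 − 162×9.9 = -904.8): to t=0 gives 250 → profitable ✗; to t=10.4 gives 1551 − 162×10.4 = -133.8 → profitable ✗.
3 of the 6 constraints hold; not an equilibrium.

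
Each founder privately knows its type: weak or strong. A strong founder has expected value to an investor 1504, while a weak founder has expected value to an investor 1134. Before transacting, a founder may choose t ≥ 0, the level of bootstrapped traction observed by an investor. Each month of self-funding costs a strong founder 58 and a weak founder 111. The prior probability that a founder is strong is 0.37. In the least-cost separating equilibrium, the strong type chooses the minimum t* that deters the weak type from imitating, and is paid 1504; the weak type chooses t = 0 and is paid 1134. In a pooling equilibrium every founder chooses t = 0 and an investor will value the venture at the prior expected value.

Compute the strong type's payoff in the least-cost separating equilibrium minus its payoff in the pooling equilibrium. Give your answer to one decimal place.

Least-cost separating signal: t* solves 1134 = 1504 − 111·t*, so t* = (1504 − 1134)/111 ≈ 3.3333.
Strong type's separating payoff: 1504 − 58 × t* = 1504 − 58 × (1504 − 1134)/111 = 1504 − 21460/111 ≈ 1310.667.
Pooling payoff: 0.37 × 1504 + 0.63 × 1134 = 1270.9.
Difference: 1310.667 − 1270.9 = 39.767, i.e. 39.8 to one decimal place.
The strong type prefers to separate.

39.8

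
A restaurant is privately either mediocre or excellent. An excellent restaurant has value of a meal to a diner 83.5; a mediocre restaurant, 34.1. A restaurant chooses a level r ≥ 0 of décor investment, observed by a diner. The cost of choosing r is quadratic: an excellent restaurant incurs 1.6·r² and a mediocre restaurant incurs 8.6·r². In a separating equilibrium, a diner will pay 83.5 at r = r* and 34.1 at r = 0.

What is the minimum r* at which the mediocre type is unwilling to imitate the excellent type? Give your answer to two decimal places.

2.40

The mediocre type at r = 0 receives 34.1; imitating at r* yields 83.5 − 8.6·r*².
Indifference: 34.1 = 83.5 − 8.6·r*², so r*² = (83.5 − 34.1) / 8.6 ≈ 5.7442.
r* = √5.7442 ≈ 2.40.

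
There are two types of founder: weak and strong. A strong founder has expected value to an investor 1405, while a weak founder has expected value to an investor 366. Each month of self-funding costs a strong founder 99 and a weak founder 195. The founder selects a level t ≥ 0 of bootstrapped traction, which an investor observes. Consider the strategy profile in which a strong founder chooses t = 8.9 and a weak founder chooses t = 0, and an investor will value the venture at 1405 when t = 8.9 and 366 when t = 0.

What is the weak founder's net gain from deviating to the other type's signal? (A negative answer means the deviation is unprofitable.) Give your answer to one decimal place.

Playing t = 0 the weak founder receives 366.
Deviating to t = 8.9 brings payment 1405 at cost 195 × 8.9 = 1735.5, netting -330.5.
Gain from deviating: -330.5 − 366 = -696.5.
The gain is negative, so the weak type's incentive-compatibility constraint is satisfied.

-696.5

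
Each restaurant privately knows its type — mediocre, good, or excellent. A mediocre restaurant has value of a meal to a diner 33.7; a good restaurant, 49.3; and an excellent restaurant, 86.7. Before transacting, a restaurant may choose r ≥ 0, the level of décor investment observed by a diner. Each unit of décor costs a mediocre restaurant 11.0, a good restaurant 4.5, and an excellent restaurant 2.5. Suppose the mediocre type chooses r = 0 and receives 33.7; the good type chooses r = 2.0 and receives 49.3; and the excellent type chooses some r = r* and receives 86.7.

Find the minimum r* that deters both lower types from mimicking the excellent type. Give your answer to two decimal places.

Mediocre type (on-path payoff 33.7) won't mimic when 33.7 ≥ 86.7 − 11.0·r*, i.e. r* ≥ 4.82.
Good type (on-path payoff 49.3 − 4.5×2.0 = 40.3) won't mimic when 40.3 ≥ 86.7 − 4.5·r*, i.e. r* ≥ 10.31.
Both must hold, so r* = max(4.82, 10.31) = 10.31. The good type's constraint binds.

10.31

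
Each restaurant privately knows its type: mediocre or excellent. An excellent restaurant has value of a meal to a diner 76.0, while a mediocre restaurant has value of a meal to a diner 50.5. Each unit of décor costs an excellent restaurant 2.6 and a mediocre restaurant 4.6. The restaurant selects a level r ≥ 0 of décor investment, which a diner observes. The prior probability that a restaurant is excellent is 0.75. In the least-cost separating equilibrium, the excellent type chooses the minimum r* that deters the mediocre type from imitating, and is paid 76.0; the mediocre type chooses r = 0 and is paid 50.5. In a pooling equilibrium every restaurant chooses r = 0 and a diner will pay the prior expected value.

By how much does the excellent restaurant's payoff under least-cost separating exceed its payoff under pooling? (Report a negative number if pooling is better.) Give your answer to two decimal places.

Least-cost separating signal: r* solves 50.5 = 76.0 − 4.6·r*, so r* = (76.0 − 50.5)/4.6 ≈ 5.5435.
Excellent type's separating payoff: 76.0 − 2.6 × r* = 76.0 − 2.6 × (76.0 − 50.5)/4.6 = 76.0 − 66.3/4.6 ≈ 61.5870.
Pooling payoff: 0.75 × 76.0 + 0.25 × 50.5 = 69.625.
Difference: 61.5870 − 69.625 = -8.038, i.e. -8.04 to two decimal places.
The excellent type would prefer the pooling outcome.

-8.04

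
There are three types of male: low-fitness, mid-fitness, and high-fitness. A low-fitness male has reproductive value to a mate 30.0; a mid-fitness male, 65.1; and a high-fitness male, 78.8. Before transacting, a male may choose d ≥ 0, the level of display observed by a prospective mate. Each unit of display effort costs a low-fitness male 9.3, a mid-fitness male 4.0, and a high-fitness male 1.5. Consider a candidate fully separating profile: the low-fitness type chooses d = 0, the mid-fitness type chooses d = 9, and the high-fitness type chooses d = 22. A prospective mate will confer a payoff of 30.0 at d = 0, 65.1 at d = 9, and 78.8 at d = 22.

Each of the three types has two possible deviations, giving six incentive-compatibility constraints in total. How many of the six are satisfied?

4

Mid-fitness (own payoff 65.1 − 4.0×9 = 29.1): to d=0 gives 30.0 → profitable ✗; to d=22 gives 78.8 − 4.0×22 = -9.2 → no gain ✓.
High-fitness (own payoff 78.8 − 1.5×22 = 45.8): to d=0 gives 30.0 → no gain ✓; to d=9 gives 65.1 − 1.5×9 = 51.6 → profitable ✗.
Low-fitness (own payoff 30.0): to d=9 gives 65.1 − 9.3×9 = -18.6 → no gain ✓; to d=22 gives 78.8 − 9.3×22 = -125.8 → no gain ✓.
4 of the 6 constraints hold; not an equilibrium.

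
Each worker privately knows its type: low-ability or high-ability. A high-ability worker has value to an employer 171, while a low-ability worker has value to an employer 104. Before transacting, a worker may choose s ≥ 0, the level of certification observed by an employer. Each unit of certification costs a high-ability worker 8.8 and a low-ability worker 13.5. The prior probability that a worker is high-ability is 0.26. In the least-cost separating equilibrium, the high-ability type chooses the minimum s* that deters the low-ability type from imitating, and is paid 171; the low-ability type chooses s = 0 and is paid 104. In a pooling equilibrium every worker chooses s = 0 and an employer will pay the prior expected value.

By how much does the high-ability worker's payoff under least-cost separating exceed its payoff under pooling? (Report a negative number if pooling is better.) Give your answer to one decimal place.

Least-cost separating signal: s* solves 104 = 171 − 13.5·s*, so s* = (171 − 104)/13.5 ≈ 4.9630.
High-ability type's separating payoff: 171 − 8.8 × s* = 171 − 8.8 × (171 − 104)/13.5 = 171 − 589.6/13.5 ≈ 127.326.
Pooling payoff: 0.26 × 171 + 0.74 × 104 = 121.42.
Difference: 127.326 − 121.42 = 5.906, i.e. 5.9 to one decimal place.
The high-ability type prefers to separate.

5.9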